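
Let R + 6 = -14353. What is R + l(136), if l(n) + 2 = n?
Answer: -14225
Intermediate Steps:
R = -14359 (R = -6 - 14353 = -14359)
l(n) = -2 + n
R + l(136) = -14359 + (-2 + 136) = -14359 + 134 = -14225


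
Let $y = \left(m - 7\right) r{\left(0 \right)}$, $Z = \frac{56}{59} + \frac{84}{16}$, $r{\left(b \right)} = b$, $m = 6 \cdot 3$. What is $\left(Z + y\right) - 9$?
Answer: $- \frac{661}{236} \approx -2.8008$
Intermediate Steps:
$m = 18$
$Z = \frac{1463}{236}$ ($Z = 56 \cdot \frac{1}{59} + 84 \cdot \frac{1}{16} = \frac{56}{59} + \frac{21}{4} = \frac{1463}{236} \approx 6.1992$)
$y = 0$ ($y = \left(18 - 7\right) 0 = 11 \cdot 0 = 0$)
$\left(Z + y\right) - 9 = \left(\frac{1463}{236} + 0\right) - 9 = \frac{1463}{236} - 9 = - \frac{661}{236}$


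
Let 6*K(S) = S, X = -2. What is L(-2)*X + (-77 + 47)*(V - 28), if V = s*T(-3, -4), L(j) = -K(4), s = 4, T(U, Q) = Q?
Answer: 3964/3 ≈ 1321.3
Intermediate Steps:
K(S) = S/6
L(j) = -2/3 (L(j) = -4/6 = -1*2/3 = -2/3)
V = -16 (V = 4*(-4) = -16)
L(-2)*X + (-77 + 47)*(V - 28) = -2/3*(-2) + (-77 + 47)*(-16 - 28) = 4/3 - 30*(-44) = 4/3 + 1320 = 3964/3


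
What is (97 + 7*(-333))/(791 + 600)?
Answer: -2234/1391 ≈ -1.6060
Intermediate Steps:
(97 + 7*(-333))/(791 + 600) = (97 - 2331)/1391 = -2234*1/1391 = -2234/1391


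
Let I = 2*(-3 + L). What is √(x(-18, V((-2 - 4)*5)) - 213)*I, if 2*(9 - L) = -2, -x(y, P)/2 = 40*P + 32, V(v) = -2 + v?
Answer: 14*√2283 ≈ 668.93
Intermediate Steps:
x(y, P) = -64 - 80*P (x(y, P) = -2*(40*P + 32) = -2*(32 + 40*P) = -64 - 80*P)
L = 10 (L = 9 - ½*(-2) = 9 + 1 = 10)
I = 14 (I = 2*(-3 + 10) = 2*7 = 14)
√(x(-18, V((-2 - 4)*5)) - 213)*I = √((-64 - 80*(-2 + (-2 - 4)*5)) - 213)*14 = √((-64 - 80*(-2 - 6*5)) - 213)*14 = √((-64 - 80*(-2 - 30)) - 213)*14 = √((-64 - 80*(-32)) - 213)*14 = √((-64 + 2560) - 213)*14 = √(2496 - 213)*14 = √2283*14 = 14*√2283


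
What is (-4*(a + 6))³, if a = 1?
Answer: -21952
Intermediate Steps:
(-4*(a + 6))³ = (-4*(1 + 6))³ = (-4*7)³ = (-28)³ = -21952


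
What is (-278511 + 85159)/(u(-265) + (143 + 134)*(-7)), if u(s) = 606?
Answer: 193352/1333 ≈ 145.05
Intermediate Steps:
(-278511 + 85159)/(u(-265) + (143 + 134)*(-7)) = (-278511 + 85159)/(606 + (143 + 134)*(-7)) = -193352/(606 + 277*(-7)) = -193352/(606 - 1939) = -193352/(-1333) = -193352*(-1/1333) = 193352/1333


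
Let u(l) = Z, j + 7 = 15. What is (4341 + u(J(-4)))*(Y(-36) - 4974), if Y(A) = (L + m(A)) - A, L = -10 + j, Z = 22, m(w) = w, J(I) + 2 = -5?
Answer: -21710288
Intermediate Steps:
j = 8 (j = -7 + 15 = 8)
J(I) = -7 (J(I) = -2 - 5 = -7)
L = -2 (L = -10 + 8 = -2)
u(l) = 22
Y(A) = -2 (Y(A) = (-2 + A) - A = -2)
(4341 + u(J(-4)))*(Y(-36) - 4974) = (4341 + 22)*(-2 - 4974) = 4363*(-4976) = -21710288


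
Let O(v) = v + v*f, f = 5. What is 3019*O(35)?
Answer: 633990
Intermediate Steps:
O(v) = 6*v (O(v) = v + v*5 = v + 5*v = 6*v)
3019*O(35) = 3019*(6*35) = 3019*210 = 633990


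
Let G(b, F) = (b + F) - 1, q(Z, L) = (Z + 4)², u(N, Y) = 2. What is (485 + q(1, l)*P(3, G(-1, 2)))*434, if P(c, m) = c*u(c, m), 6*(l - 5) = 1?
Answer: 275590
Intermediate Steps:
l = 31/6 (l = 5 + (⅙)*1 = 5 + ⅙ = 31/6 ≈ 5.1667)
q(Z, L) = (4 + Z)²
G(b, F) = -1 + F + b (G(b, F) = (F + b) - 1 = -1 + F + b)
P(c, m) = 2*c (P(c, m) = c*2 = 2*c)
(485 + q(1, l)*P(3, G(-1, 2)))*434 = (485 + (4 + 1)²*(2*3))*434 = (485 + 5²*6)*434 = (485 + 25*6)*434 = (485 + 150)*434 = 635*434 = 275590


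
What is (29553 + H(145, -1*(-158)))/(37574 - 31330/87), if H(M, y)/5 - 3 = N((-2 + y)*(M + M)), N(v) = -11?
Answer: 233421/294328 ≈ 0.79306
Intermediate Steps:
H(M, y) = -40 (H(M, y) = 15 + 5*(-11) = 15 - 55 = -40)
(29553 + H(145, -1*(-158)))/(37574 - 31330/87) = (29553 - 40)/(37574 - 31330/87) = 29513/(37574 - 31330*1/87) = 29513/(37574 - 31330/87) = 29513/(3237608/87) = 29513*(87/3237608) = 233421/294328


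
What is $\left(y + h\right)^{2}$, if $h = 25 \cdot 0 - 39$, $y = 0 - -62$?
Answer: $529$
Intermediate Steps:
$y = 62$ ($y = 0 + 62 = 62$)
$h = -39$ ($h = 0 - 39 = -39$)
$\left(y + h\right)^{2} = \left(62 - 39\right)^{2} = 23^{2} = 529$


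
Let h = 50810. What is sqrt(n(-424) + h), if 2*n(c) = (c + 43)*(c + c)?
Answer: sqrt(212354) ≈ 460.82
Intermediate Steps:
n(c) = c*(43 + c) (n(c) = ((c + 43)*(c + c))/2 = ((43 + c)*(2*c))/2 = (2*c*(43 + c))/2 = c*(43 + c))
sqrt(n(-424) + h) = sqrt(-424*(43 - 424) + 50810) = sqrt(-424*(-381) + 50810) = sqrt(161544 + 50810) = sqrt(212354)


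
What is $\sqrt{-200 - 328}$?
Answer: $4 i \sqrt{33} \approx 22.978 i$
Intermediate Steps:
$\sqrt{-200 - 328} = \sqrt{-528} = 4 i \sqrt{33}$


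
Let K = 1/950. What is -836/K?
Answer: -794200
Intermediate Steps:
K = 1/950 ≈ 0.0010526
-836/K = -836/1/950 = -836*950 = -794200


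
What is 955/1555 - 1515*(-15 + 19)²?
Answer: -7538449/311 ≈ -24239.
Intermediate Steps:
955/1555 - 1515*(-15 + 19)² = 955*(1/1555) - 1515*4² = 191/311 - 1515*16 = 191/311 - 24240 = -7538449/311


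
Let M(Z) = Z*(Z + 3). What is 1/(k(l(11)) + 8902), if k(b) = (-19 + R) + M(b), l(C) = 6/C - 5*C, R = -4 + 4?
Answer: 121/1413877 ≈ 8.5580e-5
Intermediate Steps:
M(Z) = Z*(3 + Z)
R = 0
l(C) = -5*C + 6/C
k(b) = -19 + b*(3 + b) (k(b) = (-19 + 0) + b*(3 + b) = -19 + b*(3 + b))
1/(k(l(11)) + 8902) = 1/((-19 + (-5*11 + 6/11)*(3 + (-5*11 + 6/11))) + 8902) = 1/((-19 + (-55 + 6*(1/11))*(3 + (-55 + 6*(1/11)))) + 8902) = 1/((-19 + (-55 + 6/11)*(3 + (-55 + 6/11))) + 8902) = 1/((-19 - 599*(3 - 599/11)/11) + 8902) = 1/((-19 - 599/11*(-566/11)) + 8902) = 1/((-19 + 339034/121) + 8902) = 1/(336735/121 + 8902) = 1/(1413877/121) = 121/1413877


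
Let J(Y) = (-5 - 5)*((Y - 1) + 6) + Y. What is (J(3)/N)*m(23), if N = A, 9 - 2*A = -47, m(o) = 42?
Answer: -231/2 ≈ -115.50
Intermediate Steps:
A = 28 (A = 9/2 - 1/2*(-47) = 9/2 + 47/2 = 28)
N = 28
J(Y) = -50 - 9*Y (J(Y) = -10*((-1 + Y) + 6) + Y = -10*(5 + Y) + Y = (-50 - 10*Y) + Y = -50 - 9*Y)
(J(3)/N)*m(23) = ((-50 - 9*3)/28)*42 = ((-50 - 27)*(1/28))*42 = -77*1/28*42 = -11/4*42 = -231/2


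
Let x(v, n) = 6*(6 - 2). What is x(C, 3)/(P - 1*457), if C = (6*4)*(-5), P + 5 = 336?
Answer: -4/21 ≈ -0.19048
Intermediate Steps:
P = 331 (P = -5 + 336 = 331)
C = -120 (C = 24*(-5) = -120)
x(v, n) = 24 (x(v, n) = 6*4 = 24)
x(C, 3)/(P - 1*457) = 24/(331 - 1*457) = 24/(331 - 457) = 24/(-126) = 24*(-1/126) = -4/21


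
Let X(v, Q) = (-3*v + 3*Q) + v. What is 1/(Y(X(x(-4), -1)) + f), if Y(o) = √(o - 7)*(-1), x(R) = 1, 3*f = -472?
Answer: -354/55723 + 9*I*√3/111446 ≈ -0.0063528 + 0.00013987*I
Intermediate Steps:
f = -472/3 (f = (⅓)*(-472) = -472/3 ≈ -157.33)
X(v, Q) = -2*v + 3*Q
Y(o) = -√(-7 + o) (Y(o) = √(-7 + o)*(-1) = -√(-7 + o))
1/(Y(X(x(-4), -1)) + f) = 1/(-√(-7 + (-2*1 + 3*(-1))) - 472/3) = 1/(-√(-7 + (-2 - 3)) - 472/3) = 1/(-√(-7 - 5) - 472/3) = 1/(-√(-12) - 472/3) = 1/(-2*I*√3 - 472/3) = 1/(-472/3 - 2*I*√3)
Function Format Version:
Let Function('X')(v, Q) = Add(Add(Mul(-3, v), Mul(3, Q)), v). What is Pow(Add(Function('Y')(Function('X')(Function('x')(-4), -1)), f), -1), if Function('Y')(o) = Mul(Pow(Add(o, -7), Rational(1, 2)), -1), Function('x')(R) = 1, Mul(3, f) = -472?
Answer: Add(Rational(-354, 55723), Mul(Rational(9, 111446), I, Pow(3, Rational(1, 2)))) ≈ Add(-0.0063528, Mul(0.00013987, I))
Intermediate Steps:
f = Rational(-472, 3) (f = Mul(Rational(1, 3), -472) = Rational(-472, 3) ≈ -157.33)
Function('X')(v, Q) = Add(Mul(-2, v), Mul(3, Q))
Function('Y')(o) = Mul(-1, Pow(Add(-7, o), Rational(1, 2))) (Function('Y')(o) = Mul(Pow(Add(-7, o), Rational(1, 2)), -1) = Mul(-1, Pow(Add(-7, o), Rational(1, 2))))
Pow(Add(Function('Y')(Function('X')(Function('x')(-4), -1)), f), -1) = Pow(Add(Mul(-1, Pow(Add(-7, Add(Mul(-2, 1), Mul(3, -1))), Rational(1, 2))), Rational(-472, 3)), -1) = Pow(Add(Mul(-1, Pow(Add(-7, Add(-2, -3)), Rational(1, 2))), Rational(-472, 3)), -1) = Pow(Add(Mul(-1, Pow(Add(-7, -5), Rational(1, 2))), Rational(-472, 3)), -1) = Pow(Add(Mul(-1, Pow(-12, Rational(1, 2))), Rational(-472, 3)), -1) = Pow(Add(Mul(-1, Mul(2, I, Pow(3, Rational(1, 2)))), Rational(-472, 3)), -1) = Pow(Add(Mul(-2, I, Pow(3, Rational(1, 2))), Rational(-472, 3)), -1) = Pow(Add(Rational(-472, 3), Mul(-2, I, Pow(3, Rational(1, 2)))), -1)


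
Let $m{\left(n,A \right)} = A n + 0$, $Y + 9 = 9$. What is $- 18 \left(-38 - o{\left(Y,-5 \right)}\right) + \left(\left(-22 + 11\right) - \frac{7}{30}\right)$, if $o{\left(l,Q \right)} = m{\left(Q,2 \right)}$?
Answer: $\frac{14783}{30} \approx 492.77$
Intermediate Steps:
$Y = 0$ ($Y = -9 + 9 = 0$)
$m{\left(n,A \right)} = A n$
$o{\left(l,Q \right)} = 2 Q$
$- 18 \left(-38 - o{\left(Y,-5 \right)}\right) + \left(\left(-22 + 11\right) - \frac{7}{30}\right) = - 18 \left(-38 - 2 \left(-5\right)\right) + \left(\left(-22 + 11\right) - \frac{7}{30}\right) = - 18 \left(-38 - -10\right) - \frac{337}{30} = - 18 \left(-38 + 10\right) - \frac{337}{30} = \left(-18\right) \left(-28\right) - \frac{337}{30} = 504 - \frac{337}{30} = \frac{14783}{30}$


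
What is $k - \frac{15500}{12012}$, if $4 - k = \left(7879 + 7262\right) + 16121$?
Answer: $- \frac{93871649}{3003} \approx -31259.0$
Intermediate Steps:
$k = -31258$ ($k = 4 - \left(\left(7879 + 7262\right) + 16121\right) = 4 - \left(15141 + 16121\right) = 4 - 31262 = -31258$)
$k - \frac{15500}{12012} = -31258 - \frac{15500}{12012} = -31258 - \frac{3875}{3003} = - \frac{93871649}{3003}$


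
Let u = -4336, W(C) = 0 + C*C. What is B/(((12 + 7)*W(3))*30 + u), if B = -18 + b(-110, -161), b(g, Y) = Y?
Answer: -179/794 ≈ -0.22544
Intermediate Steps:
W(C) = C² (W(C) = 0 + C² = C²)
B = -179 (B = -18 - 161 = -179)
B/(((12 + 7)*W(3))*30 + u) = -179/(((12 + 7)*3²)*30 - 4336) = -179/((19*9)*30 - 4336) = -179/(171*30 - 4336) = -179/(5130 - 4336) = -179/794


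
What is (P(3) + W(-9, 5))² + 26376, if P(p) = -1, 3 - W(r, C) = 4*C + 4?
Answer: 26860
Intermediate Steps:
W(r, C) = -1 - 4*C (W(r, C) = 3 - (4*C + 4) = 3 - (4 + 4*C) = 3 + (-4 - 4*C) = -1 - 4*C)
(P(3) + W(-9, 5))² + 26376 = (-1 + (-1 - 4*5))² + 26376 = (-1 + (-1 - 20))² + 26376 = (-1 - 21)² + 26376 = (-22)² + 26376 = 484 + 26376 = 26860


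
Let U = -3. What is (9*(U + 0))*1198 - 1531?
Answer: -33877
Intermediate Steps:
(9*(U + 0))*1198 - 1531 = (9*(-3 + 0))*1198 - 1531 = (9*(-3))*1198 - 1531 = -27*1198 - 1531 = -32346 - 1531 = -33877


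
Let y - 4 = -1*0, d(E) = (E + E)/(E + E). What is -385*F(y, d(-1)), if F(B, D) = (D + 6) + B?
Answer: -4235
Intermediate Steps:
d(E) = 1 (d(E) = (2*E)/((2*E)) = (2*E)*(1/(2*E)) = 1)
y = 4 (y = 4 - 1*0 = 4 + 0 = 4)
F(B, D) = 6 + B + D (F(B, D) = (6 + D) + B = 6 + B + D)
-385*F(y, d(-1)) = -385*(6 + 4 + 1) = -385*11 = -4235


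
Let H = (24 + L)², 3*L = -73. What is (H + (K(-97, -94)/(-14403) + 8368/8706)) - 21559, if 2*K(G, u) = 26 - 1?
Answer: -2703202947581/125392518 ≈ -21558.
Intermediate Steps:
L = -73/3 (L = (⅓)*(-73) = -73/3 ≈ -24.333)
K(G, u) = 25/2 (K(G, u) = (26 - 1)/2 = (½)*25 = 25/2)
H = ⅑ (H = (24 - 73/3)² = (-⅓)² = ⅑ ≈ 0.11111)
(H + (K(-97, -94)/(-14403) + 8368/8706)) - 21559 = (⅑ + ((25/2)/(-14403) + 8368/8706)) - 21559 = (⅑ + ((25/2)*(-1/14403) + 8368*(1/8706))) - 21559 = (⅑ + (-25/28806 + 4184/4353)) - 21559 = (⅑ + 40138493/41797506) - 21559 = 134347981/125392518 - 21559 = -2703202947581/125392518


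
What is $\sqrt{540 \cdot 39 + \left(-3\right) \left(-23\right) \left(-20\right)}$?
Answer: $4 \sqrt{1230} \approx 140.29$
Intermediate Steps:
$\sqrt{540 \cdot 39 + \left(-3\right) \left(-23\right) \left(-20\right)} = \sqrt{21060 + 69 \left(-20\right)} = \sqrt{21060 - 1380} = \sqrt{19680} = 4 \sqrt{1230}$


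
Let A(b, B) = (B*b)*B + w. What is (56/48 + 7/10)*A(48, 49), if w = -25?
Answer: 3226244/15 ≈ 2.1508e+5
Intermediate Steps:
A(b, B) = -25 + b*B² (A(b, B) = (B*b)*B - 25 = b*B² - 25 = -25 + b*B²)
(56/48 + 7/10)*A(48, 49) = (56/48 + 7/10)*(-25 + 48*49²) = (56*(1/48) + 7*(⅒))*(-25 + 48*2401) = (7/6 + 7/10)*(-25 + 115248) = (28/15)*115223 = 3226244/15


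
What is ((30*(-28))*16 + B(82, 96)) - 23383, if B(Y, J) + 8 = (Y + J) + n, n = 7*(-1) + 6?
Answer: -36654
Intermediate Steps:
n = -1 (n = -7 + 6 = -1)
B(Y, J) = -9 + J + Y (B(Y, J) = -8 + ((Y + J) - 1) = -8 + ((J + Y) - 1) = -8 + (-1 + J + Y) = -9 + J + Y)
((30*(-28))*16 + B(82, 96)) - 23383 = ((30*(-28))*16 + (-9 + 96 + 82)) - 23383 = (-840*16 + 169) - 23383 = (-13440 + 169) - 23383 = -13271 - 23383 = -36654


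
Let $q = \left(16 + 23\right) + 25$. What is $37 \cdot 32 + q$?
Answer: $1248$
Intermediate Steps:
$q = 64$ ($q = 39 + 25 = 64$)
$37 \cdot 32 + q = 37 \cdot 32 + 64 = 1184 + 64 = 1248$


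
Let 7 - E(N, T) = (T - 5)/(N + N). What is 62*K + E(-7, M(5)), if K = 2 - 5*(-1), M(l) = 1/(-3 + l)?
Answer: 12339/28 ≈ 440.68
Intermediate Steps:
K = 7 (K = 2 + 5 = 7)
E(N, T) = 7 - (-5 + T)/(2*N) (E(N, T) = 7 - (T - 5)/(N + N) = 7 - (-5 + T)/(2*N))
62*K + E(-7, M(5)) = 62*7 + (1/2)*(5 - 1/(-3 + 5) + 14*(-7))/(-7) = 434 + (1/2)*(-1/7)*(5 - 1/2 - 98) = 434 + (1/2)*(-1/7)*(-187/2) = 434 + 187/28 = 12339/28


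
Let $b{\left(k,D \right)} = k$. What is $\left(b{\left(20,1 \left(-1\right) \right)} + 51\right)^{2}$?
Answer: $5041$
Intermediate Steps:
$\left(b{\left(20,1 \left(-1\right) \right)} + 51\right)^{2} = \left(20 + 51\right)^{2} = 71^{2} = 5041$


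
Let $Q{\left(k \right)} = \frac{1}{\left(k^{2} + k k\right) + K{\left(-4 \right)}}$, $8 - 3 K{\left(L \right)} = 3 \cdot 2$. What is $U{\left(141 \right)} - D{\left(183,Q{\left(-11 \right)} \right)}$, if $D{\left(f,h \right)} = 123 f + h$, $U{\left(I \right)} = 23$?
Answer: $- \frac{16369811}{728} \approx -22486.0$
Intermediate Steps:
$K{\left(L \right)} = \frac{2}{3}$ ($K{\left(L \right)} = \frac{8}{3} - \frac{3 \cdot 2}{3} = \frac{8}{3} - 2 = \frac{2}{3}$)
$Q{\left(k \right)} = \frac{1}{\frac{2}{3} + 2 k^{2}}$ ($Q{\left(k \right)} = \frac{1}{\left(k^{2} + k k\right) + \frac{2}{3}} = \frac{1}{\left(k^{2} + k^{2}\right) + \frac{2}{3}} = \frac{1}{2 k^{2} + \frac{2}{3}} = \frac{1}{\frac{2}{3} + 2 k^{2}}$)
$D{\left(f,h \right)} = h + 123 f$
$U{\left(141 \right)} - D{\left(183,Q{\left(-11 \right)} \right)} = 23 - \left(\frac{3}{2 \left(1 + 3 \left(-11\right)^{2}\right)} + 123 \cdot 183\right) = 23 - \left(\frac{3}{2 \left(1 + 3 \cdot 121\right)} + 22509\right) = 23 - \left(\frac{3}{2 \left(1 + 363\right)} + 22509\right) = 23 - \left(\frac{3}{2 \cdot 364} + 22509\right) = 23 - \left(\frac{3}{2} \cdot \frac{1}{364} + 22509\right) = 23 - \left(\frac{3}{728} + 22509\right) = 23 - \frac{16386555}{728} = - \frac{16369811}{728}$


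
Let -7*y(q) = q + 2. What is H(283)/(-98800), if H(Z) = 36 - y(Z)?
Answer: -537/691600 ≈ -0.00077646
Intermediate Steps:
y(q) = -2/7 - q/7 (y(q) = -(q + 2)/7 = -(2 + q)/7 = -2/7 - q/7)
H(Z) = 254/7 + Z/7 (H(Z) = 36 - (-2/7 - Z/7) = 36 + (2/7 + Z/7) = 254/7 + Z/7)
H(283)/(-98800) = (254/7 + (⅐)*283)/(-98800) = (254/7 + 283/7)*(-1/98800) = (537/7)*(-1/98800) = -537/691600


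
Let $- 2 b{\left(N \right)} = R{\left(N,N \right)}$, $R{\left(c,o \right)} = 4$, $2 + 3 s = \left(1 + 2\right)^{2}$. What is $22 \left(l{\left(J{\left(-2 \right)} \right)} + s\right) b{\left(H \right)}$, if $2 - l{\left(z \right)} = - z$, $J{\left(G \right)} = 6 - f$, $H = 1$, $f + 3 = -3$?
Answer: $- \frac{2156}{3} \approx -718.67$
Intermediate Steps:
$f = -6$ ($f = -3 - 3 = -6$)
$J{\left(G \right)} = 12$ ($J{\left(G \right)} = 6 - -6 = 6 + 6 = 12$)
$s = \frac{7}{3}$ ($s = - \frac{2}{3} + \frac{\left(1 + 2\right)^{2}}{3} = - \frac{2}{3} + \frac{3^{2}}{3} = - \frac{2}{3} + \frac{1}{3} \cdot 9 = - \frac{2}{3} + 3 = \frac{7}{3} \approx 2.3333$)
$l{\left(z \right)} = 2 + z$ ($l{\left(z \right)} = 2 - - z = 2 + z$)
$b{\left(N \right)} = -2$ ($b{\left(N \right)} = \left(- \frac{1}{2}\right) 4 = -2$)
$22 \left(l{\left(J{\left(-2 \right)} \right)} + s\right) b{\left(H \right)} = 22 \left(\left(2 + 12\right) + \frac{7}{3}\right) \left(-2\right) = 22 \left(14 + \frac{7}{3}\right) \left(-2\right) = 22 \cdot \frac{49}{3} \left(-2\right) = \frac{1078}{3} \left(-2\right) = - \frac{2156}{3}$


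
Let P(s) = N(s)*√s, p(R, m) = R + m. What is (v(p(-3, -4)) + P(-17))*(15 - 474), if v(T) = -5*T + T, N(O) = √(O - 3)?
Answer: -12852 + 918*√85 ≈ -4388.5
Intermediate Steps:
N(O) = √(-3 + O)
v(T) = -4*T
P(s) = √s*√(-3 + s) (P(s) = √(-3 + s)*√s = √s*√(-3 + s))
(v(p(-3, -4)) + P(-17))*(15 - 474) = (-4*(-3 - 4) + √(-17)*√(-3 - 17))*(15 - 474) = (-4*(-7) + (I*√17)*√(-20))*(-459) = (28 + (I*√17)*(2*I*√5))*(-459) = (28 - 2*√85)*(-459) = -12852 + 918*√85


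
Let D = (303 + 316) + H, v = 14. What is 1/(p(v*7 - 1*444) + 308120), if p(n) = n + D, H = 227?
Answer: 1/308620 ≈ 3.2402e-6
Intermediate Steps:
D = 846 (D = (303 + 316) + 227 = 619 + 227 = 846)
p(n) = 846 + n (p(n) = n + 846 = 846 + n)
1/(p(v*7 - 1*444) + 308120) = 1/((846 + (14*7 - 1*444)) + 308120) = 1/((846 + (98 - 444)) + 308120) = 1/((846 - 346) + 308120) = 1/(500 + 308120) = 1/308620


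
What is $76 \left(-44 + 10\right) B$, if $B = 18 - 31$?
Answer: $33592$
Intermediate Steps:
$B = -13$ ($B = 18 - 31 = -13$)
$76 \left(-44 + 10\right) B = 76 \left(-44 + 10\right) \left(-13\right) = 76 \left(-34\right) \left(-13\right) = \left(-2584\right) \left(-13\right) = 33592$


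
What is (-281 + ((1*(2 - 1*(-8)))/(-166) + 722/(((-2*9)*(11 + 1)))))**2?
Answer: 6499374075769/80353296 ≈ 80885.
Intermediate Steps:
(-281 + ((1*(2 - 1*(-8)))/(-166) + 722/(((-2*9)*(11 + 1)))))**2 = (-281 + ((1*(2 + 8))*(-1/166) + 722/((-18*12))))**2 = (-281 + ((1*10)*(-1/166) + 722/(-216)))**2 = (-281 + (10*(-1/166) + 722*(-1/216)))**2 = (-281 + (-5/83 - 361/108))**2 = (-281 - 30503/8964)**2 = (-2549387/8964)**2 = 6499374075769/80353296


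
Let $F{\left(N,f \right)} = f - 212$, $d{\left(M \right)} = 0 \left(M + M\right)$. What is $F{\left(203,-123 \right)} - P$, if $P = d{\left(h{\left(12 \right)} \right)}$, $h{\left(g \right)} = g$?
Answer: $-335$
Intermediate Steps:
$d{\left(M \right)} = 0$ ($d{\left(M \right)} = 0 \cdot 2 M = 0$)
$P = 0$
$F{\left(N,f \right)} = -212 + f$
$F{\left(203,-123 \right)} - P = \left(-212 - 123\right) - 0 = -335 + 0 = -335$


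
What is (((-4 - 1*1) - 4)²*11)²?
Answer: 793881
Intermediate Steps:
(((-4 - 1*1) - 4)²*11)² = (((-4 - 1) - 4)²*11)² = ((-5 - 4)²*11)² = ((-9)²*11)² = (81*11)² = 891² = 793881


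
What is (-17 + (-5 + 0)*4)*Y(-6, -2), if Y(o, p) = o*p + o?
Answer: -222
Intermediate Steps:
Y(o, p) = o + o*p
(-17 + (-5 + 0)*4)*Y(-6, -2) = (-17 + (-5 + 0)*4)*(-6*(1 - 2)) = (-17 - 5*4)*(-6*(-1)) = (-17 - 20)*6 = -37*6 = -222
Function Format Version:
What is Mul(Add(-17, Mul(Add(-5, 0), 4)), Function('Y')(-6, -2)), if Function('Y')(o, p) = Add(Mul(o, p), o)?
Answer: -222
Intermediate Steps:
Function('Y')(o, p) = Add(o, Mul(o, p))
Mul(Add(-17, Mul(Add(-5, 0), 4)), Function('Y')(-6, -2)) = Mul(Add(-17, Mul(Add(-5, 0), 4)), Mul(-6, Add(1, -2))) = Mul(Add(-17, Mul(-5, 4)), Mul(-6, -1)) = Mul(Add(-17, -20), 6) = Mul(-37, 6) = -222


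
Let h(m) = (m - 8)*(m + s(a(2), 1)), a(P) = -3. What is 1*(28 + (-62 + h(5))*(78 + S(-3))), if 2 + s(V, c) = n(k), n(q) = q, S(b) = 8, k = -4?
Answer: -5046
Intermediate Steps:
s(V, c) = -6 (s(V, c) = -2 - 4 = -6)
h(m) = (-8 + m)*(-6 + m) (h(m) = (m - 8)*(m - 6) = (-8 + m)*(-6 + m))
1*(28 + (-62 + h(5))*(78 + S(-3))) = 1*(28 + (-62 + (48 + 5² - 14*5))*(78 + 8)) = 1*(28 + (-62 + (48 + 25 - 70))*86) = 1*(28 + (-62 + 3)*86) = 1*(28 - 59*86) = 1*(28 - 5074) = 1*(-5046) = -5046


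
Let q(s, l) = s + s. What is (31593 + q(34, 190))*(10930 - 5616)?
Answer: 168246554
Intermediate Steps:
q(s, l) = 2*s
(31593 + q(34, 190))*(10930 - 5616) = (31593 + 2*34)*(10930 - 5616) = (31593 + 68)*5314 = 31661*5314 = 168246554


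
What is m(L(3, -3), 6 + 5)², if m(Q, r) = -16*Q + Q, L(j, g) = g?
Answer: 2025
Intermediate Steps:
m(Q, r) = -15*Q
m(L(3, -3), 6 + 5)² = (-15*(-3))² = 45² = 2025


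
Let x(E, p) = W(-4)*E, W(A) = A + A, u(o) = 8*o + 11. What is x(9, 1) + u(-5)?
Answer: -101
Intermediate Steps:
u(o) = 11 + 8*o
W(A) = 2*A
x(E, p) = -8*E (x(E, p) = (2*(-4))*E = -8*E)
x(9, 1) + u(-5) = -8*9 + (11 + 8*(-5)) = -72 + (11 - 40) = -72 - 29 = -101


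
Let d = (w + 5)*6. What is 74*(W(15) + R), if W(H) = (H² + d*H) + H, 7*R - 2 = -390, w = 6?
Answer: 608428/7 ≈ 86918.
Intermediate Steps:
R = -388/7 (R = 2/7 + (⅐)*(-390) = 2/7 - 390/7 = -388/7 ≈ -55.429)
d = 66 (d = (6 + 5)*6 = 11*6 = 66)
W(H) = H² + 67*H (W(H) = (H² + 66*H) + H = H² + 67*H)
74*(W(15) + R) = 74*(15*(67 + 15) - 388/7) = 74*(15*82 - 388/7) = 74*(1230 - 388/7) = 74*(8222/7) = 608428/7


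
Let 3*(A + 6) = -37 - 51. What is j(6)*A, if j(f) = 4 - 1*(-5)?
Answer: -318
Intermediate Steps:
A = -106/3 (A = -6 + (-37 - 51)/3 = -6 + (1/3)*(-88) = -6 - 88/3 = -106/3 ≈ -35.333)
j(f) = 9 (j(f) = 4 + 5 = 9)
j(6)*A = 9*(-106/3) = -318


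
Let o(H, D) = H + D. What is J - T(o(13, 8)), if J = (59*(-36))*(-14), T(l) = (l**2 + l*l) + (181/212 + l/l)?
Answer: 6116655/212 ≈ 28852.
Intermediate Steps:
o(H, D) = D + H
T(l) = 393/212 + 2*l**2 (T(l) = (l**2 + l**2) + (181*(1/212) + 1) = 2*l**2 + (181/212 + 1) = 2*l**2 + 393/212 = 393/212 + 2*l**2)
J = 29736 (J = -2124*(-14) = 29736)
J - T(o(13, 8)) = 29736 - (393/212 + 2*(8 + 13)**2) = 29736 - (393/212 + 2*21**2) = 29736 - (393/212 + 2*441) = 29736 - (393/212 + 882) = 29736 - 1*187377/212 = 29736 - 187377/212 = 6116655/212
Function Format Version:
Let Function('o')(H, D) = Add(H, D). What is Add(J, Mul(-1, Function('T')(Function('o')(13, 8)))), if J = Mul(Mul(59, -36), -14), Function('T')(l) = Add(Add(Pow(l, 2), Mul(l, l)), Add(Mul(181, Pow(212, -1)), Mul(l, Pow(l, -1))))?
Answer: Rational(6116655, 212) ≈ 28852.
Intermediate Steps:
Function('o')(H, D) = Add(D, H)
Function('T')(l) = Add(Rational(393, 212), Mul(2, Pow(l, 2))) (Function('T')(l) = Add(Add(Pow(l, 2), Pow(l, 2)), Add(Mul(181, Rational(1, 212)), 1)) = Add(Mul(2, Pow(l, 2)), Add(Rational(181, 212), 1)) = Add(Mul(2, Pow(l, 2)), Rational(393, 212)) = Add(Rational(393, 212), Mul(2, Pow(l, 2))))
J = 29736 (J = Mul(-2124, -14) = 29736)
Add(J, Mul(-1, Function('T')(Function('o')(13, 8)))) = Add(29736, Mul(-1, Add(Rational(393, 212), Mul(2, Pow(Add(8, 13), 2))))) = Add(29736, Mul(-1, Add(Rational(393, 212), Mul(2, Pow(21, 2))))) = Add(29736, Mul(-1, Add(Rational(393, 212), Mul(2, 441)))) = Add(29736, Mul(-1, Add(Rational(393, 212), 882))) = Add(29736, Mul(-1, Rational(187377, 212))) = Add(29736, Rational(-187377, 212)) = Rational(6116655, 212)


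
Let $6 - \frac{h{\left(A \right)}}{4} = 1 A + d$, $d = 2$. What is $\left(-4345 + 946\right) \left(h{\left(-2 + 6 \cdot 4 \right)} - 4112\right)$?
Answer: $14221416$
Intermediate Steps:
$h{\left(A \right)} = 16 - 4 A$ ($h{\left(A \right)} = 24 - 4 \left(1 A + 2\right) = 24 - 4 \left(A + 2\right) = 24 - 4 \left(2 + A\right) = 24 - \left(8 + 4 A\right) = 16 - 4 A$)
$\left(-4345 + 946\right) \left(h{\left(-2 + 6 \cdot 4 \right)} - 4112\right) = \left(-4345 + 946\right) \left(\left(16 - 4 \left(-2 + 6 \cdot 4\right)\right) - 4112\right) = - 3399 \left(\left(16 - 4 \left(-2 + 24\right)\right) - 4112\right) = - 3399 \left(\left(16 - 88\right) - 4112\right) = - 3399 \left(-72 - 4112\right) = \left(-3399\right) \left(-4184\right) = 14221416$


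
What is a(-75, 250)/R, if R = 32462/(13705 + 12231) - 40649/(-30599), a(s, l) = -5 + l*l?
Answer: 24798505460840/1023788601 ≈ 24222.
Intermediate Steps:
a(s, l) = -5 + l²
R = 1023788601/396807832 (R = 32462/25936 - 40649*(-1/30599) = 32462*(1/25936) + 40649/30599 = 16231/12968 + 40649/30599 = 1023788601/396807832 ≈ 2.5801)
a(-75, 250)/R = (-5 + 250²)/(1023788601/396807832) = (-5 + 62500)*(396807832/1023788601) = 62495*(396807832/1023788601) = 24798505460840/1023788601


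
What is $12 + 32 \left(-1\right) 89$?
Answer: $-2836$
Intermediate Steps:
$12 + 32 \left(-1\right) 89 = 12 - 2848 = -2836$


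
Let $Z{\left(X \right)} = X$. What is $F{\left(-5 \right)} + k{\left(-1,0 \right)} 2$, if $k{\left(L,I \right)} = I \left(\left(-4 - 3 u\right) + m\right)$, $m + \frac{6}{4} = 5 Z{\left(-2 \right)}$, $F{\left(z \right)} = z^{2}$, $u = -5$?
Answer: $25$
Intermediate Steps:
$m = - \frac{23}{2}$ ($m = - \frac{3}{2} + 5 \left(-2\right) = - \frac{3}{2} - 10 = - \frac{23}{2} \approx -11.5$)
$k{\left(L,I \right)} = - \frac{I}{2}$ ($k{\left(L,I \right)} = I \left(\left(-4 - -15\right) - \frac{23}{2}\right) = I \left(\left(-4 + 15\right) - \frac{23}{2}\right) = I \left(11 - \frac{23}{2}\right) = I \left(- \frac{1}{2}\right) = - \frac{I}{2}$)
$F{\left(-5 \right)} + k{\left(-1,0 \right)} 2 = \left(-5\right)^{2} + \left(- \frac{1}{2}\right) 0 \cdot 2 = 25 + 0 \cdot 2 = 25 + 0 = 25$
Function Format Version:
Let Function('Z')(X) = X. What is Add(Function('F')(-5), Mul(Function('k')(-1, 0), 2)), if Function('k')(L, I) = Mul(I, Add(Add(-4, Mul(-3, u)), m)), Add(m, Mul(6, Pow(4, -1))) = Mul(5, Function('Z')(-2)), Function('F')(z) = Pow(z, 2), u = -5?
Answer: 25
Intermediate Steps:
m = Rational(-23, 2) (m = Add(Rational(-3, 2), Mul(5, -2)) = Add(Rational(-3, 2), -10) = Rational(-23, 2) ≈ -11.500)
Function('k')(L, I) = Mul(Rational(-1, 2), I) (Function('k')(L, I) = Mul(I, Add(Add(-4, Mul(-3, -5)), Rational(-23, 2))) = Mul(I, Add(Add(-4, 15), Rational(-23, 2))) = Mul(I, Add(11, Rational(-23, 2))) = Mul(I, Rational(-1, 2)) = Mul(Rational(-1, 2), I))
Add(Function('F')(-5), Mul(Function('k')(-1, 0), 2)) = Add(Pow(-5, 2), Mul(Mul(Rational(-1, 2), 0), 2)) = Add(25, Mul(0, 2)) = Add(25, 0) = 25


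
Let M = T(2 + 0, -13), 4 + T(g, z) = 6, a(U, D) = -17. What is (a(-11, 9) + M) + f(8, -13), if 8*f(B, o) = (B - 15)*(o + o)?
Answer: 31/4 ≈ 7.7500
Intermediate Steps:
f(B, o) = o*(-15 + B)/4 (f(B, o) = ((B - 15)*(o + o))/8 = ((-15 + B)*(2*o))/8 = (2*o*(-15 + B))/8 = o*(-15 + B)/4)
T(g, z) = 2 (T(g, z) = -4 + 6 = 2)
M = 2
(a(-11, 9) + M) + f(8, -13) = (-17 + 2) + (1/4)*(-13)*(-15 + 8) = -15 + (1/4)*(-13)*(-7) = -15 + 91/4 = 31/4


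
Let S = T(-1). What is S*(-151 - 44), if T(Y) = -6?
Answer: 1170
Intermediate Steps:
S = -6
S*(-151 - 44) = -6*(-151 - 44) = -6*(-195) = 1170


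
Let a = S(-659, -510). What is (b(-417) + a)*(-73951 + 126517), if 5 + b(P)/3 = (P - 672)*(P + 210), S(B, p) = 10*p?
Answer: 35279881164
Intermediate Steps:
a = -5100 (a = 10*(-510) = -5100)
b(P) = -15 + 3*(-672 + P)*(210 + P) (b(P) = -15 + 3*((P - 672)*(P + 210)) = -15 + 3*((-672 + P)*(210 + P)) = -15 + 3*(-672 + P)*(210 + P))
(b(-417) + a)*(-73951 + 126517) = ((-423375 - 1386*(-417) + 3*(-417)²) - 5100)*(-73951 + 126517) = ((-423375 + 577962 + 3*173889) - 5100)*52566 = ((-423375 + 577962 + 521667) - 5100)*52566 = (676254 - 5100)*52566 = 671154*52566 = 35279881164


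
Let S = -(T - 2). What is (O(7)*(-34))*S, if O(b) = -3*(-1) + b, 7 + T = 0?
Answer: -3060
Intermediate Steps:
T = -7 (T = -7 + 0 = -7)
O(b) = 3 + b
S = 9 (S = -(-7 - 2) = -1*(-9) = 9)
(O(7)*(-34))*S = ((3 + 7)*(-34))*9 = (10*(-34))*9 = -340*9 = -3060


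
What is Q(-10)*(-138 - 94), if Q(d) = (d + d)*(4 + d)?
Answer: -27840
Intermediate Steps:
Q(d) = 2*d*(4 + d) (Q(d) = (2*d)*(4 + d) = 2*d*(4 + d))
Q(-10)*(-138 - 94) = (2*(-10)*(4 - 10))*(-138 - 94) = (2*(-10)*(-6))*(-232) = 120*(-232) = -27840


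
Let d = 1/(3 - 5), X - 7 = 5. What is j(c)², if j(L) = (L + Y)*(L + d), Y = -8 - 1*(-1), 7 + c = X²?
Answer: 314885025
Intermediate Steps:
X = 12 (X = 7 + 5 = 12)
c = 137 (c = -7 + 12² = -7 + 144 = 137)
d = -½ (d = 1/(-2) = -½ ≈ -0.50000)
Y = -7 (Y = -8 + 1 = -7)
j(L) = (-7 + L)*(-½ + L) (j(L) = (L - 7)*(L - ½) = (-7 + L)*(-½ + L))
j(c)² = (7/2 + 137² - 15/2*137)² = (7/2 + 18769 - 2055/2)² = 17745² = 314885025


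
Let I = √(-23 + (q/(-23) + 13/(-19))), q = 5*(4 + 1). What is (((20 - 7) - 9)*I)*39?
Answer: 780*I*√189221/437 ≈ 776.42*I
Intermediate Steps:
q = 25 (q = 5*5 = 25)
I = 5*I*√189221/437 (I = √(-23 + (25/(-23) + 13/(-19))) = √(-23 + (25*(-1/23) + 13*(-1/19))) = √(-23 + (-25/23 - 13/19)) = √(-23 - 774/437) = √(-10825/437) = 5*I*√189221/437 ≈ 4.9771*I)
(((20 - 7) - 9)*I)*39 = (((20 - 7) - 9)*(5*I*√189221/437))*39 = ((13 - 9)*(5*I*√189221/437))*39 = (4*(5*I*√189221/437))*39 = (20*I*√189221/437)*39 = 780*I*√189221/437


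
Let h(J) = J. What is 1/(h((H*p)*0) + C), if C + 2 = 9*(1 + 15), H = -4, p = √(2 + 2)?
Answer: 1/142 ≈ 0.0070423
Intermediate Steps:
p = 2 (p = √4 = 2)
C = 142 (C = -2 + 9*(1 + 15) = -2 + 9*16 = -2 + 144 = 142)
1/(h((H*p)*0) + C) = 1/(-4*2*0 + 142) = 1/(-8*0 + 142) = 1/(0 + 142) = 1/142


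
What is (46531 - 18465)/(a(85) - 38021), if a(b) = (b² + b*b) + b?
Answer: -14033/11743 ≈ -1.1950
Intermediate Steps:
a(b) = b + 2*b² (a(b) = (b² + b²) + b = 2*b² + b = b + 2*b²)
(46531 - 18465)/(a(85) - 38021) = (46531 - 18465)/(85*(1 + 2*85) - 38021) = 28066/(85*(1 + 170) - 38021) = 28066/(85*171 - 38021) = 28066/(14535 - 38021) = 28066/(-23486) = 28066*(-1/23486) = -14033/11743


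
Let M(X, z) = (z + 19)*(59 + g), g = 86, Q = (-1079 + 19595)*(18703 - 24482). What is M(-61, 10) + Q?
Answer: -106999759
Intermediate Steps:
Q = -107003964 (Q = 18516*(-5779) = -107003964)
M(X, z) = 2755 + 145*z (M(X, z) = (z + 19)*(59 + 86) = (19 + z)*145 = 2755 + 145*z)
M(-61, 10) + Q = (2755 + 145*10) - 107003964 = (2755 + 1450) - 107003964 = 4205 - 107003964 = -106999759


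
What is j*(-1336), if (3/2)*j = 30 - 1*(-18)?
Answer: -42752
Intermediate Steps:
j = 32 (j = 2*(30 - 1*(-18))/3 = 2*(30 + 18)/3 = (⅔)*48 = 32)
j*(-1336) = 32*(-1336) = -42752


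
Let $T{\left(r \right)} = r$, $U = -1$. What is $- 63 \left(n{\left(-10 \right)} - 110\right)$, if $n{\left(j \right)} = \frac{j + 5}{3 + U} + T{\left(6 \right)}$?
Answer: $\frac{13419}{2} \approx 6709.5$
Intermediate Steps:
$n{\left(j \right)} = \frac{17}{2} + \frac{j}{2}$ ($n{\left(j \right)} = \frac{j + 5}{3 - 1} + 6 = \frac{5 + j}{2} + 6 = \left(5 + j\right) \frac{1}{2} + 6 = \left(\frac{5}{2} + \frac{j}{2}\right) + 6 = \frac{17}{2} + \frac{j}{2}$)
$- 63 \left(n{\left(-10 \right)} - 110\right) = - 63 \left(\left(\frac{17}{2} + \frac{1}{2} \left(-10\right)\right) - 110\right) = - 63 \left(\left(\frac{17}{2} - 5\right) - 110\right) = - 63 \left(\frac{7}{2} - 110\right) = \left(-63\right) \left(- \frac{213}{2}\right) = \frac{13419}{2}$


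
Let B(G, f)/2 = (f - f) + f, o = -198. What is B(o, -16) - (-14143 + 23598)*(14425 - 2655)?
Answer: -111285382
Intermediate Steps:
B(G, f) = 2*f (B(G, f) = 2*((f - f) + f) = 2*(0 + f) = 2*f)
B(o, -16) - (-14143 + 23598)*(14425 - 2655) = 2*(-16) - (-14143 + 23598)*(14425 - 2655) = -32 - 9455*11770 = -32 - 1*111285350 = -32 - 111285350 = -111285382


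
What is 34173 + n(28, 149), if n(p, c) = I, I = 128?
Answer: 34301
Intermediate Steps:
n(p, c) = 128
34173 + n(28, 149) = 34173 + 128 = 34301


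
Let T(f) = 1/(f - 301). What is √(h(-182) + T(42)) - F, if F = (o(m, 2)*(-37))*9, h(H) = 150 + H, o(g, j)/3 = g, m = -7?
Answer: -6993 + 3*I*√238539/259 ≈ -6993.0 + 5.6572*I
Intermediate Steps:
o(g, j) = 3*g
T(f) = 1/(-301 + f)
F = 6993 (F = ((3*(-7))*(-37))*9 = -21*(-37)*9 = 777*9 = 6993)
√(h(-182) + T(42)) - F = √((150 - 182) + 1/(-301 + 42)) - 1*6993 = √(-32 + 1/(-259)) - 6993 = √(-32 - 1/259) - 6993 = √(-8289/259) - 6993 = 3*I*√238539/259 - 6993 = -6993 + 3*I*√238539/259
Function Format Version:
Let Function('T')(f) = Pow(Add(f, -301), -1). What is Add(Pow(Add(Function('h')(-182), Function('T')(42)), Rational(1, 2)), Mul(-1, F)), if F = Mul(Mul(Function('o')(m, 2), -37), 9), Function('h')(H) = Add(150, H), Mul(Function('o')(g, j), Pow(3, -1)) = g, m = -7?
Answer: Add(-6993, Mul(Rational(3, 259), I, Pow(238539, Rational(1, 2)))) ≈ Add(-6993.0, Mul(5.6572, I))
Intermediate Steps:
Function('o')(g, j) = Mul(3, g)
Function('T')(f) = Pow(Add(-301, f), -1)
F = 6993 (F = Mul(Mul(Mul(3, -7), -37), 9) = Mul(Mul(-21, -37), 9) = Mul(777, 9) = 6993)
Add(Pow(Add(Function('h')(-182), Function('T')(42)), Rational(1, 2)), Mul(-1, F)) = Add(Pow(Add(Add(150, -182), Pow(Add(-301, 42), -1)), Rational(1, 2)), Mul(-1, 6993)) = Add(Pow(Add(-32, Pow(-259, -1)), Rational(1, 2)), -6993) = Add(Pow(Add(-32, Rational(-1, 259)), Rational(1, 2)), -6993) = Add(Pow(Rational(-8289, 259), Rational(1, 2)), -6993) = Add(Mul(Rational(3, 259), I, Pow(238539, Rational(1, 2))), -6993) = Add(-6993, Mul(Rational(3, 259), I, Pow(238539, Rational(1, 2))))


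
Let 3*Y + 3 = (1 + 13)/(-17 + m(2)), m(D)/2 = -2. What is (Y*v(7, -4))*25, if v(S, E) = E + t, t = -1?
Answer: 1375/9 ≈ 152.78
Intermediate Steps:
m(D) = -4 (m(D) = 2*(-2) = -4)
v(S, E) = -1 + E (v(S, E) = E - 1 = -1 + E)
Y = -11/9 (Y = -1 + ((1 + 13)/(-17 - 4))/3 = -1 + (14/(-21))/3 = -1 + (14*(-1/21))/3 = -1 + (⅓)*(-⅔) = -1 - 2/9 = -11/9 ≈ -1.2222)
(Y*v(7, -4))*25 = -11*(-1 - 4)/9*25 = -11/9*(-5)*25 = (55/9)*25 = 1375/9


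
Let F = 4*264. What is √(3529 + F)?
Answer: √4585 ≈ 67.713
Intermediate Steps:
F = 1056
√(3529 + F) = √(3529 + 1056) = √4585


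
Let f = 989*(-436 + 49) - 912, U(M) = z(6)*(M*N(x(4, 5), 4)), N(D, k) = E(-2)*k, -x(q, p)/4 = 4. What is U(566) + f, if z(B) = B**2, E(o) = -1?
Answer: -465159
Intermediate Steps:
x(q, p) = -16 (x(q, p) = -4*4 = -16)
N(D, k) = -k
U(M) = -144*M (U(M) = 6**2*(M*(-1*4)) = 36*(M*(-4)) = 36*(-4*M) = -144*M)
f = -383655 (f = 989*(-387) - 912 = -382743 - 912 = -383655)
U(566) + f = -144*566 - 383655 = -81504 - 383655 = -465159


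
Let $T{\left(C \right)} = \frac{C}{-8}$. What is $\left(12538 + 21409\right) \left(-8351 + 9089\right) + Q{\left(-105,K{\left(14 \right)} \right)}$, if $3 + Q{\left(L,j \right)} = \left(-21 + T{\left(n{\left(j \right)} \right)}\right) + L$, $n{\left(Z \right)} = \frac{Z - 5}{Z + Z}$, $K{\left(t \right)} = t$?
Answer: $\frac{5611817559}{224} \approx 2.5053 \cdot 10^{7}$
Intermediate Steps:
$n{\left(Z \right)} = \frac{-5 + Z}{2 Z}$
$T{\left(C \right)} = - \frac{C}{8}$ ($T{\left(C \right)} = C \left(- \frac{1}{8}\right) = - \frac{C}{8}$)
$Q{\left(L,j \right)} = -24 + L - \frac{-5 + j}{16 j}$ ($Q{\left(L,j \right)} = -3 - \left(21 - L + \frac{1}{8} \cdot \frac{1}{2} \frac{1}{j} \left(-5 + j\right)\right) = -3 - \left(21 - L + \frac{-5 + j}{16 j}\right) = -24 + L - \frac{-5 + j}{16 j}$)
$\left(12538 + 21409\right) \left(-8351 + 9089\right) + Q{\left(-105,K{\left(14 \right)} \right)} = \left(12538 + 21409\right) \left(-8351 + 9089\right) - \left(\frac{2065}{16} - \frac{5}{224}\right) = 33947 \cdot 738 - \frac{28905}{224} = 25052886 - \frac{28905}{224} = \frac{5611817559}{224}$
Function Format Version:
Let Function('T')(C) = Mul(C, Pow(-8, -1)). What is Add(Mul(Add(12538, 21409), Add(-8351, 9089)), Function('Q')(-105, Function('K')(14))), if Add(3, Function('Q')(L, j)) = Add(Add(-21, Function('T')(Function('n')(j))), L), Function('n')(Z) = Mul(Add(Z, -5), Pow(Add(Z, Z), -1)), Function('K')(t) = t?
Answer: Rational(5611817559, 224) ≈ 2.5053e+7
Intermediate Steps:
Function('n')(Z) = Mul(Rational(1, 2), Pow(Z, -1), Add(-5, Z)) (Function('n')(Z) = Mul(Add(-5, Z), Pow(Mul(2, Z), -1)) = Mul(Add(-5, Z), Mul(Rational(1, 2), Pow(Z, -1))) = Mul(Rational(1, 2), Pow(Z, -1), Add(-5, Z)))
Function('T')(C) = Mul(Rational(-1, 8), C) (Function('T')(C) = Mul(C, Rational(-1, 8)) = Mul(Rational(-1, 8), C))
Function('Q')(L, j) = Add(-24, L, Mul(Rational(-1, 16), Pow(j, -1), Add(-5, j))) (Function('Q')(L, j) = Add(-3, Add(Add(-21, Mul(Rational(-1, 8), Mul(Rational(1, 2), Pow(j, -1), Add(-5, j)))), L)) = Add(-3, Add(Add(-21, Mul(Rational(-1, 16), Pow(j, -1), Add(-5, j))), L)) = Add(-3, Add(-21, L, Mul(Rational(-1, 16), Pow(j, -1), Add(-5, j)))) = Add(-24, L, Mul(Rational(-1, 16), Pow(j, -1), Add(-5, j))))
Add(Mul(Add(12538, 21409), Add(-8351, 9089)), Function('Q')(-105, Function('K')(14))) = Add(Mul(Add(12538, 21409), Add(-8351, 9089)), Add(Rational(-385, 16), -105, Mul(Rational(5, 16), Pow(14, -1)))) = Add(Mul(33947, 738), Add(Rational(-385, 16), -105, Mul(Rational(5, 16), Rational(1, 14)))) = Add(25052886, Add(Rational(-385, 16), -105, Rational(5, 224))) = Add(25052886, Rational(-28905, 224)) = Rational(5611817559, 224)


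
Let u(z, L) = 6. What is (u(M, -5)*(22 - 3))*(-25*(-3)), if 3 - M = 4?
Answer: 8550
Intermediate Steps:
M = -1 (M = 3 - 1*4 = 3 - 4 = -1)
(u(M, -5)*(22 - 3))*(-25*(-3)) = (6*(22 - 3))*(-25*(-3)) = (6*19)*75 = 114*75 = 8550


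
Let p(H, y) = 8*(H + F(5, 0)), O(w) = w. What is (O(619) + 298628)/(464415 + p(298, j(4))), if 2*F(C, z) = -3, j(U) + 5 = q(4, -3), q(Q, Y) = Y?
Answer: 299247/466787 ≈ 0.64108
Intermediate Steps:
j(U) = -8 (j(U) = -5 - 3 = -8)
F(C, z) = -3/2 (F(C, z) = (½)*(-3) = -3/2)
p(H, y) = -12 + 8*H (p(H, y) = 8*(H - 3/2) = 8*(-3/2 + H) = -12 + 8*H)
(O(619) + 298628)/(464415 + p(298, j(4))) = (619 + 298628)/(464415 + (-12 + 8*298)) = 299247/(464415 + (-12 + 2384)) = 299247/(464415 + 2372) = 299247/466787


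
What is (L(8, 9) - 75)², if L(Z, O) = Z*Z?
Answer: 121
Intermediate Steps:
L(Z, O) = Z²
(L(8, 9) - 75)² = (8² - 75)² = (64 - 75)² = (-11)² = 121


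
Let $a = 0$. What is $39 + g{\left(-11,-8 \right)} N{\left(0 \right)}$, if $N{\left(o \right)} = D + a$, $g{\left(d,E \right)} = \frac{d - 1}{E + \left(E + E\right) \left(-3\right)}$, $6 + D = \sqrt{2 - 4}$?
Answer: $\frac{204}{5} - \frac{3 i \sqrt{2}}{10} \approx 40.8 - 0.42426 i$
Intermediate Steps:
$D = -6 + i \sqrt{2}$ ($D = -6 + \sqrt{2 - 4} = -6 + \sqrt{-2} = -6 + i \sqrt{2} \approx -6.0 + 1.4142 i$)
$g{\left(d,E \right)} = - \frac{-1 + d}{5 E}$ ($g{\left(d,E \right)} = \frac{-1 + d}{E + 2 E \left(-3\right)} = \frac{-1 + d}{E - 6 E} = \frac{-1 + d}{\left(-5\right) E} = \left(-1 + d\right) \left(- \frac{1}{5 E}\right) = - \frac{-1 + d}{5 E}$)
$N{\left(o \right)} = -6 + i \sqrt{2}$ ($N{\left(o \right)} = \left(-6 + i \sqrt{2}\right) + 0 = -6 + i \sqrt{2}$)
$39 + g{\left(-11,-8 \right)} N{\left(0 \right)} = 39 + \frac{1 - -11}{5 \left(-8\right)} \left(-6 + i \sqrt{2}\right) = 39 + \frac{1}{5} \left(- \frac{1}{8}\right) \left(1 + 11\right) \left(-6 + i \sqrt{2}\right) = 39 + \frac{1}{5} \left(- \frac{1}{8}\right) 12 \left(-6 + i \sqrt{2}\right) = 39 - \frac{3 \left(-6 + i \sqrt{2}\right)}{10} = 39 + \left(\frac{9}{5} - \frac{3 i \sqrt{2}}{10}\right) = \frac{204}{5} - \frac{3 i \sqrt{2}}{10}$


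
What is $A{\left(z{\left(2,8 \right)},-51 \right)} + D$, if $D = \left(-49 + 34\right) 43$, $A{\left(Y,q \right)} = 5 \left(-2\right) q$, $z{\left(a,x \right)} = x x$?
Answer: $-135$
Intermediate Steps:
$z{\left(a,x \right)} = x^{2}$
$A{\left(Y,q \right)} = - 10 q$
$D = -645$ ($D = \left(-15\right) 43 = -645$)
$A{\left(z{\left(2,8 \right)},-51 \right)} + D = \left(-10\right) \left(-51\right) - 645 = 510 - 645 = -135$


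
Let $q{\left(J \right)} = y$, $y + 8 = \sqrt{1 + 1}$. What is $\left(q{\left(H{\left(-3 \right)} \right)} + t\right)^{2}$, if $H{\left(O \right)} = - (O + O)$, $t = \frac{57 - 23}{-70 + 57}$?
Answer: $\frac{19382}{169} - \frac{276 \sqrt{2}}{13} \approx 84.661$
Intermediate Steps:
$t = - \frac{34}{13}$ ($t = \frac{34}{-13} = 34 \left(- \frac{1}{13}\right) = - \frac{34}{13} \approx -2.6154$)
$y = -8 + \sqrt{2}$ ($y = -8 + \sqrt{1 + 1} = -8 + \sqrt{2} \approx -6.5858$)
$H{\left(O \right)} = - 2 O$
$q{\left(J \right)} = -8 + \sqrt{2}$
$\left(q{\left(H{\left(-3 \right)} \right)} + t\right)^{2} = \left(\left(-8 + \sqrt{2}\right) - \frac{34}{13}\right)^{2} = \left(- \frac{138}{13} + \sqrt{2}\right)^{2}$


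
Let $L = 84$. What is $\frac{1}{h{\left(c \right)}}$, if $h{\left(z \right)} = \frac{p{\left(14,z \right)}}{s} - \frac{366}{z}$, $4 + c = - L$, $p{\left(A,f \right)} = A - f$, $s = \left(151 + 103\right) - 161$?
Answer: $\frac{1364}{7169} \approx 0.19026$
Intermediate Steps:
$s = 93$ ($s = 254 - 161 = 93$)
$c = -88$ ($c = -4 - 84 = -88$)
$h{\left(z \right)} = \frac{14}{93} - \frac{366}{z} - \frac{z}{93}$ ($h{\left(z \right)} = \frac{14 - z}{93} - \frac{366}{z} = \left(14 - z\right) \frac{1}{93} - \frac{366}{z} = \left(\frac{14}{93} - \frac{z}{93}\right) - \frac{366}{z} = \frac{14}{93} - \frac{366}{z} - \frac{z}{93}$)
$\frac{1}{h{\left(c \right)}} = \frac{1}{\frac{1}{93} \frac{1}{-88} \left(-34038 - 88 \left(14 - -88\right)\right)} = \frac{1}{\frac{1}{93} \left(- \frac{1}{88}\right) \left(-34038 - 88 \left(14 + 88\right)\right)} = \frac{1}{\frac{1}{93} \left(- \frac{1}{88}\right) \left(-34038 - 8976\right)} = \frac{1}{\frac{1}{93} \left(- \frac{1}{88}\right) \left(-43014\right)} = \frac{1}{\frac{7169}{1364}} = \frac{1364}{7169}$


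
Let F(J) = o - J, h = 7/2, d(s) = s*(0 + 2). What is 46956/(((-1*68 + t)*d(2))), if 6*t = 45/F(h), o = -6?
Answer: -223041/1307 ≈ -170.65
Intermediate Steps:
d(s) = 2*s (d(s) = s*2 = 2*s)
h = 7/2 (h = 7*(½) = 7/2 ≈ 3.5000)
F(J) = -6 - J
t = -15/19 (t = (45/(-6 - 1*7/2))/6 = (45/(-6 - 7/2))/6 = (45/(-19/2))/6 = (45*(-2/19))/6 = (⅙)*(-90/19) = -15/19 ≈ -0.78947)
46956/(((-1*68 + t)*d(2))) = 46956/(((-1*68 - 15/19)*(2*2))) = 46956/(((-68 - 15/19)*4)) = 46956/((-1307/19*4)) = 46956/(-5228/19) = 46956*(-19/5228) = -223041/1307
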